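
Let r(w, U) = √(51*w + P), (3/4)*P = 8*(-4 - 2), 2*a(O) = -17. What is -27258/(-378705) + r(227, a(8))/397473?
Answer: 9086/126235 + √11513/397473 ≈ 0.072247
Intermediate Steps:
a(O) = -17/2 (a(O) = (½)*(-17) = -17/2)
P = -64 (P = 4*(8*(-4 - 2))/3 = 4*(8*(-6))/3 = (4/3)*(-48) = -64)
r(w, U) = √(-64 + 51*w) (r(w, U) = √(51*w - 64) = √(-64 + 51*w))
-27258/(-378705) + r(227, a(8))/397473 = -27258/(-378705) + √(-64 + 51*227)/397473 = -27258*(-1/378705) + √(-64 + 11577)*(1/397473) = 9086/126235 + √11513*(1/397473) = 9086/126235 + √11513/397473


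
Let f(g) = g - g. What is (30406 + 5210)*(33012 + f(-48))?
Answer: 1175755392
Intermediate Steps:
f(g) = 0
(30406 + 5210)*(33012 + f(-48)) = (30406 + 5210)*(33012 + 0) = 35616*33012 = 1175755392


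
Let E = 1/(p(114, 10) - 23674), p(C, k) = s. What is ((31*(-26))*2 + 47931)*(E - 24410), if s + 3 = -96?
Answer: -26878866184989/23773 ≈ -1.1306e+9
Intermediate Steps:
s = -99 (s = -3 - 96 = -99)
p(C, k) = -99
E = -1/23773 (E = 1/(-99 - 23674) = 1/(-23773) = -1/23773 ≈ -4.2065e-5)
((31*(-26))*2 + 47931)*(E - 24410) = ((31*(-26))*2 + 47931)*(-1/23773 - 24410) = (-806*2 + 47931)*(-580298931/23773) = (-1612 + 47931)*(-580298931/23773) = 46319*(-580298931/23773) = -26878866184989/23773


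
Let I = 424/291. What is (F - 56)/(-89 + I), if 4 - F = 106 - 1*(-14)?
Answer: 50052/25475 ≈ 1.9648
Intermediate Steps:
F = -116 (F = 4 - (106 - 1*(-14)) = 4 - (106 + 14) = 4 - 1*120 = 4 - 120 = -116)
I = 424/291 (I = 424*(1/291) = 424/291 ≈ 1.4570)
(F - 56)/(-89 + I) = (-116 - 56)/(-89 + 424/291) = -172/(-25475/291) = -172*(-291/25475) = 50052/25475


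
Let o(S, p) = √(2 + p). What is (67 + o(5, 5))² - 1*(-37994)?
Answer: 42490 + 134*√7 ≈ 42845.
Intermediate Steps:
(67 + o(5, 5))² - 1*(-37994) = (67 + √(2 + 5))² - 1*(-37994) = (67 + √7)² + 37994 = 37994 + (67 + √7)²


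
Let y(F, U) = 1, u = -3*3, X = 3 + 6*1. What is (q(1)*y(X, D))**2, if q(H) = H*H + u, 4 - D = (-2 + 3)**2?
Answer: 64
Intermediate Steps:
X = 9 (X = 3 + 6 = 9)
D = 3 (D = 4 - (-2 + 3)**2 = 4 - 1*1**2 = 4 - 1*1 = 4 - 1 = 3)
u = -9
q(H) = -9 + H**2 (q(H) = H*H - 9 = H**2 - 9 = -9 + H**2)
(q(1)*y(X, D))**2 = ((-9 + 1**2)*1)**2 = ((-9 + 1)*1)**2 = (-8*1)**2 = (-8)**2 = 64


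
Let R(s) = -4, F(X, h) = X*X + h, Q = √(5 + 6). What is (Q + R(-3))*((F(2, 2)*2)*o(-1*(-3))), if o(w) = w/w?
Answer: -48 + 12*√11 ≈ -8.2005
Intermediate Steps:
Q = √11 ≈ 3.3166
F(X, h) = h + X² (F(X, h) = X² + h = h + X²)
o(w) = 1
(Q + R(-3))*((F(2, 2)*2)*o(-1*(-3))) = (√11 - 4)*(((2 + 2²)*2)*1) = (-4 + √11)*(((2 + 4)*2)*1) = (-4 + √11)*((6*2)*1) = (-4 + √11)*(12*1) = (-4 + √11)*12 = -48 + 12*√11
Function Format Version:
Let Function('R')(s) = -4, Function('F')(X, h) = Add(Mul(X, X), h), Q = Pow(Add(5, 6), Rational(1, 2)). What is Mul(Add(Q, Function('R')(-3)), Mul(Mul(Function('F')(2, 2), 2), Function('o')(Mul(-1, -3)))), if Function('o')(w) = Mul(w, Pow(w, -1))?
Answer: Add(-48, Mul(12, Pow(11, Rational(1, 2)))) ≈ -8.2005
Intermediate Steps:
Q = Pow(11, Rational(1, 2)) ≈ 3.3166
Function('F')(X, h) = Add(h, Pow(X, 2)) (Function('F')(X, h) = Add(Pow(X, 2), h) = Add(h, Pow(X, 2)))
Function('o')(w) = 1
Mul(Add(Q, Function('R')(-3)), Mul(Mul(Function('F')(2, 2), 2), Function('o')(Mul(-1, -3)))) = Mul(Add(Pow(11, Rational(1, 2)), -4), Mul(Mul(Add(2, Pow(2, 2)), 2), 1)) = Mul(Add(-4, Pow(11, Rational(1, 2))), Mul(Mul(Add(2, 4), 2), 1)) = Mul(Add(-4, Pow(11, Rational(1, 2))), Mul(Mul(6, 2), 1)) = Mul(Add(-4, Pow(11, Rational(1, 2))), Mul(12, 1)) = Mul(Add(-4, Pow(11, Rational(1, 2))), 12) = Add(-48, Mul(12, Pow(11, Rational(1, 2))))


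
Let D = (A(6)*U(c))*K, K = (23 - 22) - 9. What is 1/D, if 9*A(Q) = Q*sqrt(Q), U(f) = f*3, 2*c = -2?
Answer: sqrt(6)/96 ≈ 0.025516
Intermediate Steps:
c = -1 (c = (1/2)*(-2) = -1)
U(f) = 3*f
A(Q) = Q**(3/2)/9 (A(Q) = (Q*sqrt(Q))/9 = Q**(3/2)/9)
K = -8 (K = 1 - 9 = -8)
D = 16*sqrt(6) (D = ((6**(3/2)/9)*(3*(-1)))*(-8) = (((6*sqrt(6))/9)*(-3))*(-8) = ((2*sqrt(6)/3)*(-3))*(-8) = -2*sqrt(6)*(-8) = 16*sqrt(6) ≈ 39.192)
1/D = 1/(16*sqrt(6)) = sqrt(6)/96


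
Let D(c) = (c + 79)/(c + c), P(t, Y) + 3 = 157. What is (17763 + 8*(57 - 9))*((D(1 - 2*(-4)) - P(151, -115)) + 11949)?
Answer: 642397751/3 ≈ 2.1413e+8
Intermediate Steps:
P(t, Y) = 154 (P(t, Y) = -3 + 157 = 154)
D(c) = (79 + c)/(2*c) (D(c) = (79 + c)/((2*c)) = (79 + c)*(1/(2*c)) = (79 + c)/(2*c))
(17763 + 8*(57 - 9))*((D(1 - 2*(-4)) - P(151, -115)) + 11949) = (17763 + 8*(57 - 9))*(((79 + (1 - 2*(-4)))/(2*(1 - 2*(-4))) - 1*154) + 11949) = (17763 + 8*48)*(((79 + (1 + 8))/(2*(1 + 8)) - 154) + 11949) = (17763 + 384)*(((½)*(79 + 9)/9 - 154) + 11949) = 18147*(((½)*(⅑)*88 - 154) + 11949) = 18147*((44/9 - 154) + 11949) = 18147*(-1342/9 + 11949) = 18147*(106199/9) = 642397751/3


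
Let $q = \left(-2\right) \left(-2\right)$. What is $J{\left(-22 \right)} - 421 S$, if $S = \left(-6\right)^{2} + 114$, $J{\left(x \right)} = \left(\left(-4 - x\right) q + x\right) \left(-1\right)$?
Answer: $-63200$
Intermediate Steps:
$q = 4$
$J{\left(x \right)} = 16 + 3 x$ ($J{\left(x \right)} = \left(\left(-4 - x\right) 4 + x\right) \left(-1\right) = \left(\left(-16 - 4 x\right) + x\right) \left(-1\right) = \left(-16 - 3 x\right) \left(-1\right) = 16 + 3 x$)
$S = 150$ ($S = 36 + 114 = 150$)
$J{\left(-22 \right)} - 421 S = \left(16 + 3 \left(-22\right)\right) - 63150 = \left(16 - 66\right) - 63150 = -50 - 63150 = -63200$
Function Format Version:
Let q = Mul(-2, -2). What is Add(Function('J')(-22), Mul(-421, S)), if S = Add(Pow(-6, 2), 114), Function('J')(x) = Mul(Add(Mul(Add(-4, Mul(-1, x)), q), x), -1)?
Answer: -63200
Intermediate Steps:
q = 4
Function('J')(x) = Add(16, Mul(3, x)) (Function('J')(x) = Mul(Add(Mul(Add(-4, Mul(-1, x)), 4), x), -1) = Mul(Add(Add(-16, Mul(-4, x)), x), -1) = Mul(Add(-16, Mul(-3, x)), -1) = Add(16, Mul(3, x)))
S = 150 (S = Add(36, 114) = 150)
Add(Function('J')(-22), Mul(-421, S)) = Add(Add(16, Mul(3, -22)), Mul(-421, 150)) = Add(Add(16, -66), -63150) = Add(-50, -63150) = -63200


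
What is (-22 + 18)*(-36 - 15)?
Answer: 204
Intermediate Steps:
(-22 + 18)*(-36 - 15) = -4*(-51) = 204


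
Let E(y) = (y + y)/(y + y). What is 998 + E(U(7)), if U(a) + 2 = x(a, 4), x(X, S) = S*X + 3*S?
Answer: 999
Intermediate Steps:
x(X, S) = 3*S + S*X
U(a) = 10 + 4*a (U(a) = -2 + 4*(3 + a) = -2 + (12 + 4*a) = 10 + 4*a)
E(y) = 1 (E(y) = (2*y)/((2*y)) = (2*y)*(1/(2*y)) = 1)
998 + E(U(7)) = 998 + 1 = 999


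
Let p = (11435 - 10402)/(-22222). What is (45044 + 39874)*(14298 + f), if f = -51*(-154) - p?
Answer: 20900985248643/11111 ≈ 1.8811e+9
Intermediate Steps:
p = -1033/22222 (p = 1033*(-1/22222) = -1033/22222 ≈ -0.046485)
f = 174532621/22222 (f = -51*(-154) - 1*(-1033/22222) = 7854 + 1033/22222 = 174532621/22222 ≈ 7854.0)
(45044 + 39874)*(14298 + f) = (45044 + 39874)*(14298 + 174532621/22222) = 84918*(492262777/22222) = 20900985248643/11111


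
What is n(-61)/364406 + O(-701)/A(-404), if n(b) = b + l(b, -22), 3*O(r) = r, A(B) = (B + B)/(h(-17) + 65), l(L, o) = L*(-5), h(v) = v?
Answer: 255460928/18402503 ≈ 13.882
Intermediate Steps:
l(L, o) = -5*L
A(B) = B/24 (A(B) = (B + B)/(-17 + 65) = (2*B)/48 = (2*B)*(1/48) = B/24)
O(r) = r/3
n(b) = -4*b (n(b) = b - 5*b = -4*b)
n(-61)/364406 + O(-701)/A(-404) = -4*(-61)/364406 + ((⅓)*(-701))/(((1/24)*(-404))) = 244*(1/364406) - 701/(3*(-101/6)) = 122/182203 - 701/3*(-6/101) = 122/182203 + 1402/101 = 255460928/18402503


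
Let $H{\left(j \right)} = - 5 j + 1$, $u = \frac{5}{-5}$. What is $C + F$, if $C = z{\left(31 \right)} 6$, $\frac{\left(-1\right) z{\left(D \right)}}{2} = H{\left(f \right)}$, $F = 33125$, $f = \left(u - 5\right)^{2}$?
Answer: $35273$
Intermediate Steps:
$u = -1$ ($u = 5 \left(- \frac{1}{5}\right) = -1$)
$f = 36$ ($f = \left(-1 - 5\right)^{2} = \left(-6\right)^{2} = 36$)
$H{\left(j \right)} = 1 - 5 j$
$z{\left(D \right)} = 358$ ($z{\left(D \right)} = - 2 \left(1 - 180\right) = \left(-2\right) \left(-179\right) = 358$)
$C = 2148$ ($C = 358 \cdot 6 = 2148$)
$C + F = 2148 + 33125 = 35273$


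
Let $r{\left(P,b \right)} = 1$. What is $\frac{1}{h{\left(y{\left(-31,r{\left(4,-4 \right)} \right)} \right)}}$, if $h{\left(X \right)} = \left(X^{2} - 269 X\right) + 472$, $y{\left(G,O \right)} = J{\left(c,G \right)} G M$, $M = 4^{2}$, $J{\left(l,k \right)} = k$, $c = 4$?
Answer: $\frac{1}{232285704} \approx 4.305 \cdot 10^{-9}$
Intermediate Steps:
$M = 16$
$y{\left(G,O \right)} = 16 G^{2}$ ($y{\left(G,O \right)} = G G 16 = G^{2} \cdot 16 = 16 G^{2}$)
$h{\left(X \right)} = 472 + X^{2} - 269 X$
$\frac{1}{h{\left(y{\left(-31,r{\left(4,-4 \right)} \right)} \right)}} = \frac{1}{472 + \left(16 \left(-31\right)^{2}\right)^{2} - 269 \cdot 16 \left(-31\right)^{2}} = \frac{1}{472 + \left(16 \cdot 961\right)^{2} - 269 \cdot 16 \cdot 961} = \frac{1}{472 + 15376^{2} - 4136144} = \frac{1}{472 + 236421376 - 4136144} = \frac{1}{232285704}$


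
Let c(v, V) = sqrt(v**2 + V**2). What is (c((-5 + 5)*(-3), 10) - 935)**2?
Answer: 855625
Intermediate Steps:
c(v, V) = sqrt(V**2 + v**2)
(c((-5 + 5)*(-3), 10) - 935)**2 = (sqrt(10**2 + ((-5 + 5)*(-3))**2) - 935)**2 = (sqrt(100 + (0*(-3))**2) - 935)**2 = (sqrt(100 + 0**2) - 935)**2 = (sqrt(100 + 0) - 935)**2 = (sqrt(100) - 935)**2 = (10 - 935)**2 = (-925)**2 = 855625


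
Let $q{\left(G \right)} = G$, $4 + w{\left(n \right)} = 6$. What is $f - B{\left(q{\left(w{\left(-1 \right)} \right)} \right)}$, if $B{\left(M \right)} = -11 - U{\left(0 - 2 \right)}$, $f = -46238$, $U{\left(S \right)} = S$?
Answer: $-46229$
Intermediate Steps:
$w{\left(n \right)} = 2$ ($w{\left(n \right)} = -4 + 6 = 2$)
$B{\left(M \right)} = -9$ ($B{\left(M \right)} = -11 - \left(0 - 2\right) = -11 - -2 = -11 + 2 = -9$)
$f - B{\left(q{\left(w{\left(-1 \right)} \right)} \right)} = -46238 - -9 = -46238 + 9 = -46229$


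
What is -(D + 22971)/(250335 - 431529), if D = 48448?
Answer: 71419/181194 ≈ 0.39416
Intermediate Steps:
-(D + 22971)/(250335 - 431529) = -(48448 + 22971)/(250335 - 431529) = -71419/(-181194) = -71419*(-1)/181194 = -1*(-71419/181194) = 71419/181194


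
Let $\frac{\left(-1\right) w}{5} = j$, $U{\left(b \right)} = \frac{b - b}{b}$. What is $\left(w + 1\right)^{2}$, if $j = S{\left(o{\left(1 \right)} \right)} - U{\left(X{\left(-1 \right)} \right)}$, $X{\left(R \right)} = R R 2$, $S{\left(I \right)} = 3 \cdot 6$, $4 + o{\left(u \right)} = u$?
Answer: $7921$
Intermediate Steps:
$o{\left(u \right)} = -4 + u$
$S{\left(I \right)} = 18$
$X{\left(R \right)} = 2 R^{2}$ ($X{\left(R \right)} = R^{2} \cdot 2 = 2 R^{2}$)
$U{\left(b \right)} = 0$ ($U{\left(b \right)} = \frac{0}{b} = 0$)
$j = 18$ ($j = 18 - 0 = 18 + 0 = 18$)
$w = -90$ ($w = \left(-5\right) 18 = -90$)
$\left(w + 1\right)^{2} = \left(-90 + 1\right)^{2} = \left(-89\right)^{2} = 7921$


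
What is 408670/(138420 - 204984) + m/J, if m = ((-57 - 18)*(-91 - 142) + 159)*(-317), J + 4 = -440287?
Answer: 96078786311/14653765062 ≈ 6.5566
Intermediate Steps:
J = -440291 (J = -4 - 440287 = -440291)
m = -5589978 (m = (-75*(-233) + 159)*(-317) = (17475 + 159)*(-317) = 17634*(-317) = -5589978)
408670/(138420 - 204984) + m/J = 408670/(138420 - 204984) - 5589978/(-440291) = 408670/(-66564) - 5589978*(-1/440291) = 408670*(-1/66564) + 5589978/440291 = -204335/33282 + 5589978/440291 = 96078786311/14653765062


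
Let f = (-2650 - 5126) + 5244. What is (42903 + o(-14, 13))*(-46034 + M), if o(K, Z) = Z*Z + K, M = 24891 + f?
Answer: -1019398150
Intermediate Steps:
f = -2532 (f = -7776 + 5244 = -2532)
M = 22359 (M = 24891 - 2532 = 22359)
o(K, Z) = K + Z² (o(K, Z) = Z² + K = K + Z²)
(42903 + o(-14, 13))*(-46034 + M) = (42903 + (-14 + 13²))*(-46034 + 22359) = (42903 + (-14 + 169))*(-23675) = (42903 + 155)*(-23675) = 43058*(-23675) = -1019398150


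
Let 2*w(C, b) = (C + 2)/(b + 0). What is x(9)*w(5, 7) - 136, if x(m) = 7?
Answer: -265/2 ≈ -132.50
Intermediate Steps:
w(C, b) = (2 + C)/(2*b) (w(C, b) = ((C + 2)/(b + 0))/2 = ((2 + C)/b)/2 = (2 + C)/(2*b))
x(9)*w(5, 7) - 136 = 7*((1/2)*(2 + 5)/7) - 136 = 7*((1/2)*(1/7)*7) - 136 = 7*(1/2) - 136 = 7/2 - 136 = -265/2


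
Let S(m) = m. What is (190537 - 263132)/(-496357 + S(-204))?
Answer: 72595/496561 ≈ 0.14620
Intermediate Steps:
(190537 - 263132)/(-496357 + S(-204)) = (190537 - 263132)/(-496357 - 204) = -72595/(-496561) = -72595*(-1/496561) = 72595/496561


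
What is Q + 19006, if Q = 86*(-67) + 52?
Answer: 13296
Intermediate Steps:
Q = -5710 (Q = -5762 + 52 = -5710)
Q + 19006 = -5710 + 19006 = 13296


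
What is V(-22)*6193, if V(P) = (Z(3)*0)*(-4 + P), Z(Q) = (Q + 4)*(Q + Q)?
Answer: 0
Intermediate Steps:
Z(Q) = 2*Q*(4 + Q) (Z(Q) = (4 + Q)*(2*Q) = 2*Q*(4 + Q))
V(P) = 0 (V(P) = ((2*3*(4 + 3))*0)*(-4 + P) = ((2*3*7)*0)*(-4 + P) = (42*0)*(-4 + P) = 0*(-4 + P) = 0)
V(-22)*6193 = 0*6193 = 0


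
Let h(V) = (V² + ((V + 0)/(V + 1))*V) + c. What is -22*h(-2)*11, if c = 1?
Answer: -242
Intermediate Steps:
h(V) = 1 + V² + V²/(1 + V) (h(V) = (V² + ((V + 0)/(V + 1))*V) + 1 = (V² + (V/(1 + V))*V) + 1 = (V² + V²/(1 + V)) + 1 = 1 + V² + V²/(1 + V))
-22*h(-2)*11 = -22*(1 - 2 + (-2)³ + 2*(-2)²)/(1 - 2)*11 = -22*(1 - 2 - 8 + 2*4)/(-1)*11 = -(-22)*(1 - 2 - 8 + 8)*11 = -(-22)*(-1)*11 = -22*1*11 = -22*11 = -242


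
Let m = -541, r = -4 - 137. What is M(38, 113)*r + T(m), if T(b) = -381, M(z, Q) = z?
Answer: -5739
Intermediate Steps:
r = -141
M(38, 113)*r + T(m) = 38*(-141) - 381 = -5358 - 381 = -5739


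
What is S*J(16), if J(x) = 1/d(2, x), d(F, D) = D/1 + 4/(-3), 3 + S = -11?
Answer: -21/22 ≈ -0.95455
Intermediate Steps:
S = -14 (S = -3 - 11 = -14)
d(F, D) = -4/3 + D (d(F, D) = D*1 + 4*(-1/3) = D - 4/3 = -4/3 + D)
J(x) = 1/(-4/3 + x)
S*J(16) = -42/(-4 + 3*16) = -42/(-4 + 48) = -42/44 = -14*3/44 = -21/22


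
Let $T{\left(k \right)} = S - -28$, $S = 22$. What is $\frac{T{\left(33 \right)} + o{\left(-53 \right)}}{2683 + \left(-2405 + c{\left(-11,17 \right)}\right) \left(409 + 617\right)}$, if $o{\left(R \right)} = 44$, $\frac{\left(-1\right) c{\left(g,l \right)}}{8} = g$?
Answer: $- \frac{94}{2374559} \approx -3.9586 \cdot 10^{-5}$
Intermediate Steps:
$c{\left(g,l \right)} = - 8 g$
$T{\left(k \right)} = 50$ ($T{\left(k \right)} = 22 - -28 = 22 + 28 = 50$)
$\frac{T{\left(33 \right)} + o{\left(-53 \right)}}{2683 + \left(-2405 + c{\left(-11,17 \right)}\right) \left(409 + 617\right)} = \frac{50 + 44}{2683 + \left(-2405 - -88\right) \left(409 + 617\right)} = \frac{94}{2683 + \left(-2405 + 88\right) 1026} = \frac{94}{2683 - 2377242} = \frac{94}{-2374559} = 94 \left(- \frac{1}{2374559}\right) = - \frac{94}{2374559}$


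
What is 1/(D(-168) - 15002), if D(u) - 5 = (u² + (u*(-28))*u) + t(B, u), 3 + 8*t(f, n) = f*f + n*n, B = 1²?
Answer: -4/3094069 ≈ -1.2928e-6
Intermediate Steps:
B = 1
t(f, n) = -3/8 + f²/8 + n²/8 (t(f, n) = -3/8 + (f*f + n*n)/8 = -3/8 + (f² + n²)/8 = -3/8 + (f²/8 + n²/8) = -3/8 + f²/8 + n²/8)
D(u) = 19/4 - 215*u²/8 (D(u) = 5 + ((u² + (u*(-28))*u) + (-3/8 + (⅛)*1² + u²/8)) = 5 + ((u² + (-28*u)*u) + (-3/8 + (⅛)*1 + u²/8)) = 5 + ((u² - 28*u²) + (-3/8 + ⅛ + u²/8)) = 5 + (-27*u² + (-¼ + u²/8)) = 5 + (-¼ - 215*u²/8) = 19/4 - 215*u²/8)
1/(D(-168) - 15002) = 1/((19/4 - 215/8*(-168)²) - 15002) = 1/((19/4 - 215/8*28224) - 15002) = 1/((19/4 - 758520) - 15002) = 1/(-3034061/4 - 15002) = 1/(-3094069/4) = -4/3094069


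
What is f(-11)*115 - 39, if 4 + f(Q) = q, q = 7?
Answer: 306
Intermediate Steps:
f(Q) = 3 (f(Q) = -4 + 7 = 3)
f(-11)*115 - 39 = 3*115 - 39 = 345 - 39 = 306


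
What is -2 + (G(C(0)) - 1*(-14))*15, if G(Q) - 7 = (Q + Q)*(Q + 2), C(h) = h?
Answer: 313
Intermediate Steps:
G(Q) = 7 + 2*Q*(2 + Q) (G(Q) = 7 + (Q + Q)*(Q + 2) = 7 + (2*Q)*(2 + Q) = 7 + 2*Q*(2 + Q))
-2 + (G(C(0)) - 1*(-14))*15 = -2 + ((7 + 2*0² + 4*0) - 1*(-14))*15 = -2 + ((7 + 2*0 + 0) + 14)*15 = -2 + ((7 + 0 + 0) + 14)*15 = -2 + (7 + 14)*15 = -2 + 21*15 = -2 + 315 = 313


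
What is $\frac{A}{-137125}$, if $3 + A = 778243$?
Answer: $- \frac{155648}{27425} \approx -5.6754$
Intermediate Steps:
$A = 778240$ ($A = -3 + 778243 = 778240$)
$\frac{A}{-137125} = \frac{778240}{-137125} = 778240 \left(- \frac{1}{137125}\right) = - \frac{155648}{27425}$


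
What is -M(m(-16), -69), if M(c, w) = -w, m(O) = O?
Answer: -69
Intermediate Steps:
-M(m(-16), -69) = -(-1)*(-69) = -1*69 = -69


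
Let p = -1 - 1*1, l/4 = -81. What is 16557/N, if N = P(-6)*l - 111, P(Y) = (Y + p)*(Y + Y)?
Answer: -5519/10405 ≈ -0.53042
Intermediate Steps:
l = -324 (l = 4*(-81) = -324)
p = -2 (p = -1 - 1 = -2)
P(Y) = 2*Y*(-2 + Y) (P(Y) = (Y - 2)*(Y + Y) = (-2 + Y)*(2*Y) = 2*Y*(-2 + Y))
N = -31215 (N = (2*(-6)*(-2 - 6))*(-324) - 111 = (2*(-6)*(-8))*(-324) - 111 = 96*(-324) - 111 = -31104 - 111 = -31215)
16557/N = 16557/(-31215) = 16557*(-1/31215) = -5519/10405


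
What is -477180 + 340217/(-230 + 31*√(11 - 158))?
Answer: -92730858970/194167 - 73827089*I*√3/194167 ≈ -4.7758e+5 - 658.57*I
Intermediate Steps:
-477180 + 340217/(-230 + 31*√(11 - 158)) = -477180 + 340217/(-230 + 31*√(-147)) = -477180 + 340217/(-230 + 31*(7*I*√3)) = -477180 + 340217/(-230 + 217*I*√3)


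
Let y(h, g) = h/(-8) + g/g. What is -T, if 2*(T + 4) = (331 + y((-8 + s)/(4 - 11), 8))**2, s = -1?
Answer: -345302801/6272 ≈ -55055.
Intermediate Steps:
y(h, g) = 1 - h/8 (y(h, g) = h*(-1/8) + 1 = -h/8 + 1 = 1 - h/8)
T = 345302801/6272 (T = -4 + (331 + (1 - (-8 - 1)/(8*(4 - 11))))**2/2 = -4 + (331 + (1 - (-9)/(8*(-7))))**2/2 = -4 + (331 + (1 - (-9)*(-1)/(8*7)))**2/2 = -4 + (331 + (1 - 1/8*9/7))**2/2 = -4 + (331 + (1 - 9/56))**2/2 = -4 + (331 + 47/56)**2/2 = -4 + (18583/56)**2/2 = -4 + (1/2)*(345327889/3136) = -4 + 345327889/6272 = 345302801/6272 ≈ 55055.)
-T = -1*345302801/6272 = -345302801/6272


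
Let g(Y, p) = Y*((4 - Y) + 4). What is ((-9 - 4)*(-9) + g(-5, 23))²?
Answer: 2704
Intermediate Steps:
g(Y, p) = Y*(8 - Y)
((-9 - 4)*(-9) + g(-5, 23))² = ((-9 - 4)*(-9) - 5*(8 - 1*(-5)))² = (-13*(-9) - 5*(8 + 5))² = (117 - 5*13)² = (117 - 65)² = 52² = 2704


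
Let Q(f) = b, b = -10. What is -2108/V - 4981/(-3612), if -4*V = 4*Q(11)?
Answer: -3782143/18060 ≈ -209.42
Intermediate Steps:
Q(f) = -10
V = 10 (V = -(-10) = -¼*(-40) = 10)
-2108/V - 4981/(-3612) = -2108/10 - 4981/(-3612) = -2108*⅒ - 4981*(-1/3612) = -1054/5 + 4981/3612 = -3782143/18060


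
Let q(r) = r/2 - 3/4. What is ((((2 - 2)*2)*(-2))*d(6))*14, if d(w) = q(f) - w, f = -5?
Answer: 0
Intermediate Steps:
q(r) = -3/4 + r/2 (q(r) = r*(1/2) - 3*1/4 = r/2 - 3/4 = -3/4 + r/2)
d(w) = -13/4 - w (d(w) = (-3/4 + (1/2)*(-5)) - w = (-3/4 - 5/2) - w = -13/4 - w)
((((2 - 2)*2)*(-2))*d(6))*14 = ((((2 - 2)*2)*(-2))*(-13/4 - 1*6))*14 = (((0*2)*(-2))*(-13/4 - 6))*14 = ((0*(-2))*(-37/4))*14 = (0*(-37/4))*14 = 0*14 = 0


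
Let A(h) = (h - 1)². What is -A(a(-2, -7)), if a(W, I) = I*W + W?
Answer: -121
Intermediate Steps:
a(W, I) = W + I*W
A(h) = (-1 + h)²
-A(a(-2, -7)) = -(-1 - 2*(1 - 7))² = -(-1 - 2*(-6))² = -(-1 + 12)² = -1*11² = -1*121 = -121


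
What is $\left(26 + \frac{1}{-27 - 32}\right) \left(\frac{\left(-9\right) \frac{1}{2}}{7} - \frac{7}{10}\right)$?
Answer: $- \frac{10293}{295} \approx -34.892$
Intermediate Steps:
$\left(26 + \frac{1}{-27 - 32}\right) \left(\frac{\left(-9\right) \frac{1}{2}}{7} - \frac{7}{10}\right) = \left(26 + \frac{1}{-59}\right) \left(\left(-9\right) \frac{1}{2} \cdot \frac{1}{7} - \frac{7}{10}\right) = \left(26 - \frac{1}{59}\right) \left(\left(- \frac{9}{2}\right) \frac{1}{7} - \frac{7}{10}\right) = \frac{1533 \left(- \frac{9}{14} - \frac{7}{10}\right)}{59} = \frac{1533}{59} \left(- \frac{47}{35}\right) = - \frac{10293}{295}$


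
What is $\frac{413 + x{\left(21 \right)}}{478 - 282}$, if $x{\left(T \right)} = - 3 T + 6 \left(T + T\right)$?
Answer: $\frac{43}{14} \approx 3.0714$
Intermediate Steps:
$x{\left(T \right)} = 9 T$ ($x{\left(T \right)} = - 3 T + 6 \cdot 2 T = - 3 T + 12 T = 9 T$)
$\frac{413 + x{\left(21 \right)}}{478 - 282} = \frac{413 + 9 \cdot 21}{478 - 282} = \frac{413 + 189}{196} = 602 \cdot \frac{1}{196} = \frac{43}{14}$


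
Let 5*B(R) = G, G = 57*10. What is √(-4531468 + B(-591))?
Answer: I*√4531354 ≈ 2128.7*I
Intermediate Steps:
G = 570
B(R) = 114 (B(R) = (⅕)*570 = 114)
√(-4531468 + B(-591)) = √(-4531468 + 114) = √(-4531354) = I*√4531354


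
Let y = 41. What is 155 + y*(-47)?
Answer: -1772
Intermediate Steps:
155 + y*(-47) = 155 + 41*(-47) = 155 - 1927 = -1772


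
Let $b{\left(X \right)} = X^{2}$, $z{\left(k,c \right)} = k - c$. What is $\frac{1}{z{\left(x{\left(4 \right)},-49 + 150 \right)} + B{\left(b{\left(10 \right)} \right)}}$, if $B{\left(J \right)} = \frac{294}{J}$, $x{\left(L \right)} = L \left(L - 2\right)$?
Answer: $- \frac{50}{4503} \approx -0.011104$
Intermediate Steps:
$x{\left(L \right)} = L \left(-2 + L\right)$
$\frac{1}{z{\left(x{\left(4 \right)},-49 + 150 \right)} + B{\left(b{\left(10 \right)} \right)}} = \frac{1}{\left(4 \left(-2 + 4\right) - \left(-49 + 150\right)\right) + \frac{294}{10^{2}}} = \frac{1}{\left(4 \cdot 2 - 101\right) + \frac{294}{100}} = \frac{1}{\left(8 - 101\right) + 294 \cdot \frac{1}{100}} = \frac{1}{-93 + \frac{147}{50}} = \frac{1}{- \frac{4503}{50}} = - \frac{50}{4503}$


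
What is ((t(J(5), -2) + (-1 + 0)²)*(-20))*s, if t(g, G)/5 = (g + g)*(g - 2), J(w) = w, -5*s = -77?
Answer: -46508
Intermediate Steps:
s = 77/5 (s = -⅕*(-77) = 77/5 ≈ 15.400)
t(g, G) = 10*g*(-2 + g) (t(g, G) = 5*((g + g)*(g - 2)) = 5*((2*g)*(-2 + g)) = 5*(2*g*(-2 + g)) = 10*g*(-2 + g))
((t(J(5), -2) + (-1 + 0)²)*(-20))*s = ((10*5*(-2 + 5) + (-1 + 0)²)*(-20))*(77/5) = ((10*5*3 + (-1)²)*(-20))*(77/5) = ((150 + 1)*(-20))*(77/5) = (151*(-20))*(77/5) = -3020*77/5 = -46508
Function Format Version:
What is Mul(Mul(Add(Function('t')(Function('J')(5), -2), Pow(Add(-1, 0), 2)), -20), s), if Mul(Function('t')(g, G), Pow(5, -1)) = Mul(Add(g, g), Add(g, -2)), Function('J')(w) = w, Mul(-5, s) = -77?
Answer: -46508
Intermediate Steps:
s = Rational(77, 5) (s = Mul(Rational(-1, 5), -77) = Rational(77, 5) ≈ 15.400)
Function('t')(g, G) = Mul(10, g, Add(-2, g)) (Function('t')(g, G) = Mul(5, Mul(Add(g, g), Add(g, -2))) = Mul(5, Mul(Mul(2, g), Add(-2, g))) = Mul(5, Mul(2, g, Add(-2, g))) = Mul(10, g, Add(-2, g)))
Mul(Mul(Add(Function('t')(Function('J')(5), -2), Pow(Add(-1, 0), 2)), -20), s) = Mul(Mul(Add(Mul(10, 5, Add(-2, 5)), Pow(Add(-1, 0), 2)), -20), Rational(77, 5)) = Mul(Mul(Add(Mul(10, 5, 3), Pow(-1, 2)), -20), Rational(77, 5)) = Mul(Mul(Add(150, 1), -20), Rational(77, 5)) = Mul(Mul(151, -20), Rational(77, 5)) = Mul(-3020, Rational(77, 5)) = -46508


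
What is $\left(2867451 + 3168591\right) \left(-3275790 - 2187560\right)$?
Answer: $-32977010060700$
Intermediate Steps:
$\left(2867451 + 3168591\right) \left(-3275790 - 2187560\right) = 6036042 \left(-5463350\right) = -32977010060700$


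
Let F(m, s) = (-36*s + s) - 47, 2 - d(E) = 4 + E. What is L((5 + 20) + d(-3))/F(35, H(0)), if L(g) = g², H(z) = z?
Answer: -676/47 ≈ -14.383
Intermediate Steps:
d(E) = -2 - E (d(E) = 2 - (4 + E) = 2 + (-4 - E) = -2 - E)
F(m, s) = -47 - 35*s (F(m, s) = -35*s - 47 = -47 - 35*s)
L((5 + 20) + d(-3))/F(35, H(0)) = ((5 + 20) + (-2 - 1*(-3)))²/(-47 - 35*0) = (25 + (-2 + 3))²/(-47 + 0) = (25 + 1)²/(-47) = 26²*(-1/47) = 676*(-1/47) = -676/47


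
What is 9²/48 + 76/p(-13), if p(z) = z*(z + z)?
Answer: 5171/2704 ≈ 1.9124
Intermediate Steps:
p(z) = 2*z² (p(z) = z*(2*z) = 2*z²)
9²/48 + 76/p(-13) = 9²/48 + 76/((2*(-13)²)) = 81*(1/48) + 76/((2*169)) = 27/16 + 76/338 = 27/16 + 76*(1/338) = 27/16 + 38/169 = 5171/2704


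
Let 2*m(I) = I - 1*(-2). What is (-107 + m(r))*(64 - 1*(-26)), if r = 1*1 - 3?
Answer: -9630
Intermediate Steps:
r = -2 (r = 1 - 3 = -2)
m(I) = 1 + I/2 (m(I) = (I - 1*(-2))/2 = (I + 2)/2 = (2 + I)/2 = 1 + I/2)
(-107 + m(r))*(64 - 1*(-26)) = (-107 + (1 + (½)*(-2)))*(64 - 1*(-26)) = (-107 + (1 - 1))*(64 + 26) = (-107 + 0)*90 = -107*90 = -9630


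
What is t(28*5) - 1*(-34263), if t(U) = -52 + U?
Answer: 34351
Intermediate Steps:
t(28*5) - 1*(-34263) = (-52 + 28*5) - 1*(-34263) = (-52 + 140) + 34263 = 88 + 34263 = 34351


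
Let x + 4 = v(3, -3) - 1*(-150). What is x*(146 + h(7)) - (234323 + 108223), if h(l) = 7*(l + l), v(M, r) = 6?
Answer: -305458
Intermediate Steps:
h(l) = 14*l (h(l) = 7*(2*l) = 14*l)
x = 152 (x = -4 + (6 - 1*(-150)) = -4 + (6 + 150) = -4 + 156 = 152)
x*(146 + h(7)) - (234323 + 108223) = 152*(146 + 14*7) - (234323 + 108223) = 152*(146 + 98) - 1*342546 = 152*244 - 342546 = 37088 - 342546 = -305458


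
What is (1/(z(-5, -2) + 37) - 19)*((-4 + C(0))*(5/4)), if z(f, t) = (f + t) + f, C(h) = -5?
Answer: 2133/10 ≈ 213.30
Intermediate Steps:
z(f, t) = t + 2*f
(1/(z(-5, -2) + 37) - 19)*((-4 + C(0))*(5/4)) = (1/((-2 + 2*(-5)) + 37) - 19)*((-4 - 5)*(5/4)) = (1/((-2 - 10) + 37) - 19)*(-45/4) = (1/(-12 + 37) - 19)*(-9*5/4) = (1/25 - 19)*(-45/4) = -474/25*(-45/4) = 2133/10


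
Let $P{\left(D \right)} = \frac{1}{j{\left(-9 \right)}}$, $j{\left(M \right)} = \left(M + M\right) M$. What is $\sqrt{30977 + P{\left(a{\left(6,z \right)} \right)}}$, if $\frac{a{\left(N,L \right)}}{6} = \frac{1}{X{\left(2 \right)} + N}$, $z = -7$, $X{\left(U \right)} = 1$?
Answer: $\frac{5 \sqrt{401462}}{18} \approx 176.0$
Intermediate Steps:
$j{\left(M \right)} = 2 M^{2}$ ($j{\left(M \right)} = 2 M M = 2 M^{2}$)
$a{\left(N,L \right)} = \frac{6}{1 + N}$
$P{\left(D \right)} = \frac{1}{162}$ ($P{\left(D \right)} = \frac{1}{2 \left(-9\right)^{2}} = \frac{1}{2 \cdot 81} = \frac{1}{162}$)
$\sqrt{30977 + P{\left(a{\left(6,z \right)} \right)}} = \sqrt{30977 + \frac{1}{162}} = \sqrt{\frac{5018275}{162}} = \frac{5 \sqrt{401462}}{18}$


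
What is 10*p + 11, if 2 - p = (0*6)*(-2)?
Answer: 31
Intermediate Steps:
p = 2 (p = 2 - 0*6*(-2) = 2 - 0*(-2) = 2 - 1*0 = 2 + 0 = 2)
10*p + 11 = 10*2 + 11 = 20 + 11 = 31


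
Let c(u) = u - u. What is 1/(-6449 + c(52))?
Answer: -1/6449 ≈ -0.00015506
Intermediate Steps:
c(u) = 0
1/(-6449 + c(52)) = 1/(-6449 + 0) = 1/(-6449) = -1/6449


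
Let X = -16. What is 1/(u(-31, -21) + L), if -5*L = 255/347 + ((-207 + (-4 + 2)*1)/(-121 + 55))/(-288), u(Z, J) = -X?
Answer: 2998080/47535233 ≈ 0.063071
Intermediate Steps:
u(Z, J) = 16 (u(Z, J) = -1*(-16) = 16)
L = -434047/2998080 (L = -(255/347 + ((-207 + (-4 + 2)*1)/(-121 + 55))/(-288))/5 = -(255*(1/347) + ((-207 - 2*1)/(-66))*(-1/288))/5 = -(255/347 + ((-207 - 2)*(-1/66))*(-1/288))/5 = -(255/347 - 209*(-1/66)*(-1/288))/5 = -(255/347 + (19/6)*(-1/288))/5 = -(255/347 - 19/1728)/5 = -1/5*434047/599616 = -434047/2998080 ≈ -0.14477)
1/(u(-31, -21) + L) = 1/(16 - 434047/2998080) = 1/(47535233/2998080) = 2998080/47535233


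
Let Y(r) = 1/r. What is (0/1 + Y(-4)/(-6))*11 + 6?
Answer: 155/24 ≈ 6.4583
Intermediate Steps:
(0/1 + Y(-4)/(-6))*11 + 6 = (0/1 + 1/(-4*(-6)))*11 + 6 = (0*1 - 1/4*(-1/6))*11 + 6 = (0 + 1/24)*11 + 6 = (1/24)*11 + 6 = 11/24 + 6 = 155/24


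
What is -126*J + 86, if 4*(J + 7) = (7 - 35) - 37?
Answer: 6031/2 ≈ 3015.5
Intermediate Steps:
J = -93/4 (J = -7 + ((7 - 35) - 37)/4 = -7 + (-28 - 37)/4 = -7 + (¼)*(-65) = -7 - 65/4 = -93/4 ≈ -23.250)
-126*J + 86 = -126*(-93/4) + 86 = 5859/2 + 86 = 6031/2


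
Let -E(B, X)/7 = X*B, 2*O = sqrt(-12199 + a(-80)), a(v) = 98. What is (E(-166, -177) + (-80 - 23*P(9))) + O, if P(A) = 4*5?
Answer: -206214 + I*sqrt(12101)/2 ≈ -2.0621e+5 + 55.002*I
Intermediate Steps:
P(A) = 20
O = I*sqrt(12101)/2 (O = sqrt(-12199 + 98)/2 = sqrt(-12101)/2 = (I*sqrt(12101))/2 = I*sqrt(12101)/2 ≈ 55.002*I)
E(B, X) = -7*B*X (E(B, X) = -7*X*B = -7*B*X)
(E(-166, -177) + (-80 - 23*P(9))) + O = (-7*(-166)*(-177) + (-80 - 23*20)) + I*sqrt(12101)/2 = (-205674 + (-80 - 460)) + I*sqrt(12101)/2 = (-205674 - 540) + I*sqrt(12101)/2 = -206214 + I*sqrt(12101)/2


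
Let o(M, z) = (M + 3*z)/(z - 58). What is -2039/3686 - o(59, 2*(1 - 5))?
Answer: -1391/60819 ≈ -0.022871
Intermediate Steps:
o(M, z) = (M + 3*z)/(-58 + z)
-2039/3686 - o(59, 2*(1 - 5)) = -2039/3686 - (59 + 3*(2*(1 - 5)))/(-58 + 2*(1 - 5)) = -2039*1/3686 - (59 + 3*(2*(-4)))/(-58 + 2*(-4)) = -2039/3686 - (59 + 3*(-8))/(-58 - 8) = -2039/3686 - (59 - 24)/(-66) = -2039/3686 - (-1)*35/66 = -2039/3686 - 1*(-35/66) = -2039/3686 + 35/66 = -1391/60819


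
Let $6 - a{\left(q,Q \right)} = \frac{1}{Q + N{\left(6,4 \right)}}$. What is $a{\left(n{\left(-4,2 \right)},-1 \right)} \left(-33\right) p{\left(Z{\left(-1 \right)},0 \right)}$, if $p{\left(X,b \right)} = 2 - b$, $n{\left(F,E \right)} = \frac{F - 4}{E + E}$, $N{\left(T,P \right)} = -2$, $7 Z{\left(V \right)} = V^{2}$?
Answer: $-418$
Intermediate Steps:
$Z{\left(V \right)} = \frac{V^{2}}{7}$
$n{\left(F,E \right)} = \frac{-4 + F}{2 E}$
$a{\left(q,Q \right)} = 6 - \frac{1}{-2 + Q}$ ($a{\left(q,Q \right)} = 6 - \frac{1}{Q - 2} = 6 - \frac{1}{-2 + Q}$)
$a{\left(n{\left(-4,2 \right)},-1 \right)} \left(-33\right) p{\left(Z{\left(-1 \right)},0 \right)} = \frac{-13 + 6 \left(-1\right)}{-2 - 1} \left(-33\right) \left(2 - 0\right) = \frac{-13 - 6}{-3} \left(-33\right) \left(2 + 0\right) = \left(- \frac{1}{3}\right) \left(-19\right) \left(-33\right) 2 = \frac{19}{3} \left(-33\right) 2 = \left(-209\right) 2 = -418$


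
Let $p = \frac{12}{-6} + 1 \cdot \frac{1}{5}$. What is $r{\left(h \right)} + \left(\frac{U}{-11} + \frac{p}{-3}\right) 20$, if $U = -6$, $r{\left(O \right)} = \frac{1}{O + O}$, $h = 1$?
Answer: $\frac{515}{22} \approx 23.409$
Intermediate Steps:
$r{\left(O \right)} = \frac{1}{2 O}$
$p = - \frac{9}{5}$ ($p = 12 \left(- \frac{1}{6}\right) + 1 \cdot \frac{1}{5} = -2 + \frac{1}{5} = - \frac{9}{5} \approx -1.8$)
$r{\left(h \right)} + \left(\frac{U}{-11} + \frac{p}{-3}\right) 20 = \frac{1}{2 \cdot 1} + \left(- \frac{6}{-11} - \frac{9}{5 \left(-3\right)}\right) 20 = \frac{1}{2} \cdot 1 + \left(\left(-6\right) \left(- \frac{1}{11}\right) - - \frac{3}{5}\right) 20 = \frac{1}{2} + \left(\frac{6}{11} + \frac{3}{5}\right) 20 = \frac{1}{2} + \frac{63}{55} \cdot 20 = \frac{1}{2} + \frac{252}{11} = \frac{515}{22}$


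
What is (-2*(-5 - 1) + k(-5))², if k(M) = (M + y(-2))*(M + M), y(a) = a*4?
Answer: 20164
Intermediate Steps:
y(a) = 4*a
k(M) = 2*M*(-8 + M) (k(M) = (M + 4*(-2))*(M + M) = (M - 8)*(2*M) = (-8 + M)*(2*M) = 2*M*(-8 + M))
(-2*(-5 - 1) + k(-5))² = (-2*(-5 - 1) + 2*(-5)*(-8 - 5))² = (-2*(-6) + 2*(-5)*(-13))² = (12 + 130)² = 142² = 20164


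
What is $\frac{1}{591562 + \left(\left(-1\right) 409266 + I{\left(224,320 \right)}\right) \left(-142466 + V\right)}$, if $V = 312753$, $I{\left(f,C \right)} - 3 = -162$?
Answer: $- \frac{1}{69719163413} \approx -1.4343 \cdot 10^{-11}$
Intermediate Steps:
$I{\left(f,C \right)} = -159$ ($I{\left(f,C \right)} = 3 - 162 = -159$)
$\frac{1}{591562 + \left(\left(-1\right) 409266 + I{\left(224,320 \right)}\right) \left(-142466 + V\right)} = \frac{1}{591562 + \left(\left(-1\right) 409266 - 159\right) \left(-142466 + 312753\right)} = \frac{1}{591562 + \left(-409266 - 159\right) 170287} = \frac{1}{591562 - 69719754975} = \frac{1}{-69719163413} = - \frac{1}{69719163413}$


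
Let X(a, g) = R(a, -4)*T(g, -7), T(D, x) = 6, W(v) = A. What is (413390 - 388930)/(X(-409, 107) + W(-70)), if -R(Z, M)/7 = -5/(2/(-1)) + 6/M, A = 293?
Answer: 24460/251 ≈ 97.450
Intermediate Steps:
W(v) = 293
R(Z, M) = -35/2 - 42/M (R(Z, M) = -7*(-5/(2/(-1)) + 6/M) = -7*(-5/(2*(-1)) + 6/M) = -7*(-5/(-2) + 6/M) = -7*(-5*(-½) + 6/M) = -7*(5/2 + 6/M) = -35/2 - 42/M)
X(a, g) = -42 (X(a, g) = (-35/2 - 42/(-4))*6 = (-35/2 - 42*(-¼))*6 = (-35/2 + 21/2)*6 = -7*6 = -42)
(413390 - 388930)/(X(-409, 107) + W(-70)) = (413390 - 388930)/(-42 + 293) = 24460/251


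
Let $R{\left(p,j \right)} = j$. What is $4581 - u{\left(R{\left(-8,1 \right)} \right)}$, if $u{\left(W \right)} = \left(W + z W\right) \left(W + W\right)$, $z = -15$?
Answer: $4609$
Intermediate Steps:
$u{\left(W \right)} = - 28 W^{2}$ ($u{\left(W \right)} = \left(W - 15 W\right) \left(W + W\right) = - 14 W 2 W = - 28 W^{2}$)
$4581 - u{\left(R{\left(-8,1 \right)} \right)} = 4581 - - 28 \cdot 1^{2} = 4581 - \left(-28\right) 1 = 4581 - -28 = 4581 + 28 = 4609$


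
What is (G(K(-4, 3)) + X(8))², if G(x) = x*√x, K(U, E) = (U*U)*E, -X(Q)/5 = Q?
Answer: 112192 - 15360*√3 ≈ 85588.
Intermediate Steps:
X(Q) = -5*Q
K(U, E) = E*U² (K(U, E) = U²*E = E*U²)
G(x) = x^(3/2)
(G(K(-4, 3)) + X(8))² = ((3*(-4)²)^(3/2) - 5*8)² = ((3*16)^(3/2) - 40)² = (48^(3/2) - 40)² = (192*√3 - 40)² = (-40 + 192*√3)²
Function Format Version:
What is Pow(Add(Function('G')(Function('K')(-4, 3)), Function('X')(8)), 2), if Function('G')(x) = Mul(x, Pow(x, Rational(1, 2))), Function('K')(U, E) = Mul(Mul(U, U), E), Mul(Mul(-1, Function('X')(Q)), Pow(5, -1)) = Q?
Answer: Add(112192, Mul(-15360, Pow(3, Rational(1, 2)))) ≈ 85588.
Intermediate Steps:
Function('X')(Q) = Mul(-5, Q)
Function('K')(U, E) = Mul(E, Pow(U, 2)) (Function('K')(U, E) = Mul(Pow(U, 2), E) = Mul(E, Pow(U, 2)))
Function('G')(x) = Pow(x, Rational(3, 2))
Pow(Add(Function('G')(Function('K')(-4, 3)), Function('X')(8)), 2) = Pow(Add(Pow(Mul(3, Pow(-4, 2)), Rational(3, 2)), Mul(-5, 8)), 2) = Pow(Add(Pow(Mul(3, 16), Rational(3, 2)), -40), 2) = Pow(Add(Pow(48, Rational(3, 2)), -40), 2) = Pow(Add(Mul(192, Pow(3, Rational(1, 2))), -40), 2) = Pow(Add(-40, Mul(192, Pow(3, Rational(1, 2)))), 2)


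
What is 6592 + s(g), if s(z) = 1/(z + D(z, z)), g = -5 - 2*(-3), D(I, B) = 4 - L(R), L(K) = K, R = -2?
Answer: 46145/7 ≈ 6592.1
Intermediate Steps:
D(I, B) = 6 (D(I, B) = 4 - 1*(-2) = 4 + 2 = 6)
g = 1 (g = -5 + 6 = 1)
s(z) = 1/(6 + z) (s(z) = 1/(z + 6) = 1/(6 + z))
6592 + s(g) = 6592 + 1/(6 + 1) = 6592 + 1/7 = 46145/7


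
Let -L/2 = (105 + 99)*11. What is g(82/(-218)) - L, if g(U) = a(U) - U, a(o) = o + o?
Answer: 489151/109 ≈ 4487.6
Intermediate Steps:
a(o) = 2*o
g(U) = U (g(U) = 2*U - U = U)
L = -4488 (L = -2*(105 + 99)*11 = -408*11 = -2*2244 = -4488)
g(82/(-218)) - L = 82/(-218) - 1*(-4488) = 82*(-1/218) + 4488 = -41/109 + 4488 = 489151/109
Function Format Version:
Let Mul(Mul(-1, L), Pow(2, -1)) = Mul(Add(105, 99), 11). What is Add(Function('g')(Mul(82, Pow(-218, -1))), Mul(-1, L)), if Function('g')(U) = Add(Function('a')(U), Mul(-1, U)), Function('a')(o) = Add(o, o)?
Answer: Rational(489151, 109) ≈ 4487.6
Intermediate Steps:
Function('a')(o) = Mul(2, o)
Function('g')(U) = U (Function('g')(U) = Add(Mul(2, U), Mul(-1, U)) = U)
L = -4488 (L = Mul(-2, Mul(Add(105, 99), 11)) = Mul(-2, Mul(204, 11)) = Mul(-2, 2244) = -4488)
Add(Function('g')(Mul(82, Pow(-218, -1))), Mul(-1, L)) = Add(Mul(82, Pow(-218, -1)), Mul(-1, -4488)) = Add(Mul(82, Rational(-1, 218)), 4488) = Add(Rational(-41, 109), 4488) = Rational(489151, 109)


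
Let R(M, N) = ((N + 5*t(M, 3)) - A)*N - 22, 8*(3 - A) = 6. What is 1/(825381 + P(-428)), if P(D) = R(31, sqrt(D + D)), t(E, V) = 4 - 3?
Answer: 1649006/1359610406965 - 11*I*sqrt(214)/1359610406965 ≈ 1.2129e-6 - 1.1835e-10*I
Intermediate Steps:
A = 9/4 (A = 3 - 1/8*6 = 3 - 3/4 = 9/4 ≈ 2.2500)
t(E, V) = 1
R(M, N) = -22 + N*(11/4 + N) (R(M, N) = ((N + 5*1) - 1*9/4)*N - 22 = ((N + 5) - 9/4)*N - 22 = ((5 + N) - 9/4)*N - 22 = (11/4 + N)*N - 22 = N*(11/4 + N) - 22 = -22 + N*(11/4 + N))
P(D) = -22 + 2*D + 11*sqrt(2)*sqrt(D)/4 (P(D) = -22 + (sqrt(D + D))**2 + 11*sqrt(D + D)/4 = -22 + (sqrt(2*D))**2 + 11*sqrt(2*D)/4 = -22 + (sqrt(2)*sqrt(D))**2 + 11*(sqrt(2)*sqrt(D))/4 = -22 + 2*D + 11*sqrt(2)*sqrt(D)/4)
1/(825381 + P(-428)) = 1/(825381 + (-22 + 2*(-428) + 11*sqrt(2)*sqrt(-428)/4)) = 1/(825381 + (-22 - 856 + 11*sqrt(2)*(2*I*sqrt(107))/4)) = 1/(825381 + (-22 - 856 + 11*I*sqrt(214)/2)) = 1/(825381 + (-878 + 11*I*sqrt(214)/2)) = 1/(824503 + 11*I*sqrt(214)/2)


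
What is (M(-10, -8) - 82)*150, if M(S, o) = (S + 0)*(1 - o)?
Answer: -25800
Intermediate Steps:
M(S, o) = S*(1 - o)
(M(-10, -8) - 82)*150 = (-10*(1 - 1*(-8)) - 82)*150 = (-10*(1 + 8) - 82)*150 = (-10*9 - 82)*150 = (-90 - 82)*150 = -172*150 = -25800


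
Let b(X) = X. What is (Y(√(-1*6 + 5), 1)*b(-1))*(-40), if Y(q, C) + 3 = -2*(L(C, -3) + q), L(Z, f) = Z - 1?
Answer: -120 - 80*I ≈ -120.0 - 80.0*I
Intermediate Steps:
L(Z, f) = -1 + Z
Y(q, C) = -1 - 2*C - 2*q (Y(q, C) = -3 - 2*((-1 + C) + q) = -3 - 2*(-1 + C + q) = -3 + (2 - 2*C - 2*q) = -1 - 2*C - 2*q)
(Y(√(-1*6 + 5), 1)*b(-1))*(-40) = ((-1 - 2*1 - 2*√(-1*6 + 5))*(-1))*(-40) = ((-1 - 2 - 2*√(-6 + 5))*(-1))*(-40) = ((-1 - 2 - 2*I)*(-1))*(-40) = ((-3 - 2*I)*(-1))*(-40) = (3 + 2*I)*(-40) = -120 - 80*I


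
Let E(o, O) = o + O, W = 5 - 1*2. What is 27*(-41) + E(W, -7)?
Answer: -1111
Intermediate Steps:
W = 3 (W = 5 - 2 = 3)
E(o, O) = O + o
27*(-41) + E(W, -7) = 27*(-41) + (-7 + 3) = -1107 - 4 = -1111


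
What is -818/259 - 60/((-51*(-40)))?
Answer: -28071/8806 ≈ -3.1877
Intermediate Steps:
-818/259 - 60/((-51*(-40))) = -818*1/259 - 60/2040 = -818/259 - 60*1/2040 = -818/259 - 1/34 = -28071/8806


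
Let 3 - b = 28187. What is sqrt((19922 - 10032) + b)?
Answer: I*sqrt(18294) ≈ 135.26*I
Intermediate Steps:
b = -28184 (b = 3 - 1*28187 = 3 - 28187 = -28184)
sqrt((19922 - 10032) + b) = sqrt((19922 - 10032) - 28184) = sqrt(9890 - 28184) = sqrt(-18294) = I*sqrt(18294)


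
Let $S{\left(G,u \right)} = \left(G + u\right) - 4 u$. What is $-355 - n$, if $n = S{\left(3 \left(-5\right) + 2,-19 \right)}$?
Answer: $-399$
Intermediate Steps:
$S{\left(G,u \right)} = G - 3 u$
$n = 44$ ($n = \left(3 \left(-5\right) + 2\right) - -57 = \left(-15 + 2\right) + 57 = -13 + 57 = 44$)
$-355 - n = -355 - 44 = -399$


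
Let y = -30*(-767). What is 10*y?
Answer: 230100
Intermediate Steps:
y = 23010
10*y = 10*23010 = 230100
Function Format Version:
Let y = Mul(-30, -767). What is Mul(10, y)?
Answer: 230100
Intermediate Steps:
y = 23010
Mul(10, y) = Mul(10, 23010) = 230100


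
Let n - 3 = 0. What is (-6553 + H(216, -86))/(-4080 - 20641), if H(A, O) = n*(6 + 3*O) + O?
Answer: 7395/24721 ≈ 0.29914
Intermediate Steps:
n = 3 (n = 3 + 0 = 3)
H(A, O) = 18 + 10*O (H(A, O) = 3*(6 + 3*O) + O = (18 + 9*O) + O = 18 + 10*O)
(-6553 + H(216, -86))/(-4080 - 20641) = (-6553 + (18 + 10*(-86)))/(-4080 - 20641) = (-6553 + (18 - 860))/(-24721) = (-6553 - 842)*(-1/24721) = -7395*(-1/24721) = 7395/24721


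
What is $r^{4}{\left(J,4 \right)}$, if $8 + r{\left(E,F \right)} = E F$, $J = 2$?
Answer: $0$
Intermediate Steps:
$r{\left(E,F \right)} = -8 + E F$
$r^{4}{\left(J,4 \right)} = \left(-8 + 2 \cdot 4\right)^{4} = \left(-8 + 8\right)^{4} = 0^{4} = 0$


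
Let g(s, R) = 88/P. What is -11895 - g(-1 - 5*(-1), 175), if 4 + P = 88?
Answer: -249817/21 ≈ -11896.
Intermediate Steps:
P = 84 (P = -4 + 88 = 84)
g(s, R) = 22/21 (g(s, R) = 88/84 = 88*(1/84) = 22/21)
-11895 - g(-1 - 5*(-1), 175) = -11895 - 1*22/21 = -11895 - 22/21 = -249817/21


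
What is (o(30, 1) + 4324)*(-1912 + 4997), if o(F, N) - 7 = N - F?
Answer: 13271670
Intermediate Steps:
o(F, N) = 7 + N - F (o(F, N) = 7 + (N - F) = 7 + N - F)
(o(30, 1) + 4324)*(-1912 + 4997) = ((7 + 1 - 1*30) + 4324)*(-1912 + 4997) = ((7 + 1 - 30) + 4324)*3085 = (-22 + 4324)*3085 = 4302*3085 = 13271670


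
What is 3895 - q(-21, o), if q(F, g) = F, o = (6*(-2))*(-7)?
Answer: 3916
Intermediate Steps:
o = 84 (o = -12*(-7) = 84)
3895 - q(-21, o) = 3895 - 1*(-21) = 3895 + 21 = 3916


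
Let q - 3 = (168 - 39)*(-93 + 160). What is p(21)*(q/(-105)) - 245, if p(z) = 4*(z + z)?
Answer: -70393/5 ≈ -14079.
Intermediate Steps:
q = 8646 (q = 3 + (168 - 39)*(-93 + 160) = 3 + 129*67 = 3 + 8643 = 8646)
p(z) = 8*z (p(z) = 4*(2*z) = 8*z)
p(21)*(q/(-105)) - 245 = (8*21)*(8646/(-105)) - 245 = 168*(8646*(-1/105)) - 245 = 168*(-2882/35) - 245 = -69168/5 - 245 = -70393/5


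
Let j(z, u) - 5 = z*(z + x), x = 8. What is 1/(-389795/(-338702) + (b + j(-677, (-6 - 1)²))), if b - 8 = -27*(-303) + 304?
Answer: 48386/22325888331 ≈ 2.1673e-6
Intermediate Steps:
b = 8493 (b = 8 + (-27*(-303) + 304) = 8 + (8181 + 304) = 8 + 8485 = 8493)
j(z, u) = 5 + z*(8 + z) (j(z, u) = 5 + z*(z + 8) = 5 + z*(8 + z))
1/(-389795/(-338702) + (b + j(-677, (-6 - 1)²))) = 1/(-389795/(-338702) + (8493 + (5 + (-677)² + 8*(-677)))) = 1/(-389795*(-1/338702) + (8493 + (5 + 458329 - 5416))) = 1/(55685/48386 + (8493 + 452918)) = 1/(55685/48386 + 461411) = 1/(22325888331/48386) = 48386/22325888331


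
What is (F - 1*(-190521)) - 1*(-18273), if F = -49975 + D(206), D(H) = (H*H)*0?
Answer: 158819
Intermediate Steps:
D(H) = 0 (D(H) = H²*0 = 0)
F = -49975 (F = -49975 + 0 = -49975)
(F - 1*(-190521)) - 1*(-18273) = (-49975 - 1*(-190521)) - 1*(-18273) = (-49975 + 190521) + 18273 = 140546 + 18273 = 158819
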